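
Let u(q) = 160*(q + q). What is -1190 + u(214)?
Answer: 67290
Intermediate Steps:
u(q) = 320*q (u(q) = 160*(2*q) = 320*q)
-1190 + u(214) = -1190 + 320*214 = -1190 + 68480 = 67290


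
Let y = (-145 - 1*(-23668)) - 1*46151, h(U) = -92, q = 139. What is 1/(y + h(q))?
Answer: -1/22720 ≈ -4.4014e-5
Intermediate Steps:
y = -22628 (y = (-145 + 23668) - 46151 = 23523 - 46151 = -22628)
1/(y + h(q)) = 1/(-22628 - 92) = 1/(-22720) = -1/22720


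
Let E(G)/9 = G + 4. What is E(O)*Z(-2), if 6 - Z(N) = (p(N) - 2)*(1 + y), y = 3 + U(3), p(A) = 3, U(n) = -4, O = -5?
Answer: -54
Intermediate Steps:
y = -1 (y = 3 - 4 = -1)
E(G) = 36 + 9*G (E(G) = 9*(G + 4) = 9*(4 + G) = 36 + 9*G)
Z(N) = 6 (Z(N) = 6 - (3 - 2)*(1 - 1) = 6 - 0 = 6 - 1*0 = 6 + 0 = 6)
E(O)*Z(-2) = (36 + 9*(-5))*6 = (36 - 45)*6 = -9*6 = -54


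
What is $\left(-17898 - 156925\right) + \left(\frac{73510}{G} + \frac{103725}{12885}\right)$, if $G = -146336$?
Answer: $- \frac{10987380533601}{62851312} \approx -1.7482 \cdot 10^{5}$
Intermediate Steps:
$\left(-17898 - 156925\right) + \left(\frac{73510}{G} + \frac{103725}{12885}\right) = \left(-17898 - 156925\right) + \left(\frac{73510}{-146336} + \frac{103725}{12885}\right) = -174823 + \left(73510 \left(- \frac{1}{146336}\right) + 103725 \cdot \frac{1}{12885}\right) = -174823 + \left(- \frac{36755}{73168} + \frac{6915}{859}\right) = -174823 + \frac{474384175}{62851312} = - \frac{10987380533601}{62851312}$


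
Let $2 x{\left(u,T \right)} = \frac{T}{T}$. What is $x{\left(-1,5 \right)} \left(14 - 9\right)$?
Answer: $\frac{5}{2} \approx 2.5$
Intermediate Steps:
$x{\left(u,T \right)} = \frac{1}{2}$ ($x{\left(u,T \right)} = \frac{T \frac{1}{T}}{2} = \frac{1}{2} \cdot 1 = \frac{1}{2}$)
$x{\left(-1,5 \right)} \left(14 - 9\right) = \frac{14 - 9}{2} = \frac{1}{2} \cdot 5 = \frac{5}{2}$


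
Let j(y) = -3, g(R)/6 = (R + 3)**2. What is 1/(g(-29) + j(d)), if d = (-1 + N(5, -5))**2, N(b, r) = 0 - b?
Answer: 1/4053 ≈ 0.00024673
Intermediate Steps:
N(b, r) = -b
g(R) = 6*(3 + R)**2 (g(R) = 6*(R + 3)**2 = 6*(3 + R)**2)
d = 36 (d = (-1 - 1*5)**2 = (-1 - 5)**2 = (-6)**2 = 36)
1/(g(-29) + j(d)) = 1/(6*(3 - 29)**2 - 3) = 1/(6*(-26)**2 - 3) = 1/(6*676 - 3) = 1/(4056 - 3) = 1/4053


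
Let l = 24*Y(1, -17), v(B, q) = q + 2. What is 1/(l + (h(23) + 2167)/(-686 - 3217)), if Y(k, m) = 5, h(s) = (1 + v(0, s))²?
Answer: 3903/465517 ≈ 0.0083842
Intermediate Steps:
v(B, q) = 2 + q
h(s) = (3 + s)² (h(s) = (1 + (2 + s))² = (3 + s)²)
l = 120 (l = 24*5 = 120)
1/(l + (h(23) + 2167)/(-686 - 3217)) = 1/(120 + ((3 + 23)² + 2167)/(-686 - 3217)) = 1/(120 + (26² + 2167)/(-3903)) = 1/(120 + (676 + 2167)*(-1/3903)) = 1/(120 + 2843*(-1/3903)) = 1/(120 - 2843/3903) = 1/(465517/3903) = 3903/465517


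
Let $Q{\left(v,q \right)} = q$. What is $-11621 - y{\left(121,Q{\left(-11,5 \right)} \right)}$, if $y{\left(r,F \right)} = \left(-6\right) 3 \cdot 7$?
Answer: $-11495$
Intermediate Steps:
$y{\left(r,F \right)} = -126$ ($y{\left(r,F \right)} = \left(-18\right) 7 = -126$)
$-11621 - y{\left(121,Q{\left(-11,5 \right)} \right)} = -11621 - -126 = -11621 + 126 = -11495$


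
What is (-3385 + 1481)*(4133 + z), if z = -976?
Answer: -6010928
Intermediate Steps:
(-3385 + 1481)*(4133 + z) = (-3385 + 1481)*(4133 - 976) = -1904*3157 = -6010928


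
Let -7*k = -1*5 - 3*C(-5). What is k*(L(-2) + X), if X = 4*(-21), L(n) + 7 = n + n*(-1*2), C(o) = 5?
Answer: -1780/7 ≈ -254.29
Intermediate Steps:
L(n) = -7 - n (L(n) = -7 + (n + n*(-1*2)) = -7 + (n + n*(-2)) = -7 + (n - 2*n) = -7 - n)
X = -84
k = 20/7 (k = -(-1*5 - 3*5)/7 = -(-5 - 15)/7 = -⅐*(-20) = 20/7 ≈ 2.8571)
k*(L(-2) + X) = 20*((-7 - 1*(-2)) - 84)/7 = 20*((-7 + 2) - 84)/7 = 20*(-5 - 84)/7 = (20/7)*(-89) = -1780/7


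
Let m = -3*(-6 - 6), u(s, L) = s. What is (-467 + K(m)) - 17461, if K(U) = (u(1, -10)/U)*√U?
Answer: -107567/6 ≈ -17928.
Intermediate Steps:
m = 36 (m = -3*(-12) = 36)
K(U) = U^(-½) (K(U) = (1/U)*√U = √U/U = U^(-½))
(-467 + K(m)) - 17461 = (-467 + 36^(-½)) - 17461 = (-467 + ⅙) - 17461 = -2801/6 - 17461 = -107567/6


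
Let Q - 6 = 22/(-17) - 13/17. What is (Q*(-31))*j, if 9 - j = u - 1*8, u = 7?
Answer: -20770/17 ≈ -1221.8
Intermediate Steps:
j = 10 (j = 9 - (7 - 1*8) = 9 - (7 - 8) = 9 - 1*(-1) = 9 + 1 = 10)
Q = 67/17 (Q = 6 + (22/(-17) - 13/17) = 6 + (22*(-1/17) - 13*1/17) = 6 + (-22/17 - 13/17) = 6 - 35/17 = 67/17 ≈ 3.9412)
(Q*(-31))*j = ((67/17)*(-31))*10 = -2077/17*10 = -20770/17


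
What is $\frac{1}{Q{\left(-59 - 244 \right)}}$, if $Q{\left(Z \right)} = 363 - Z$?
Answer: $\frac{1}{666} \approx 0.0015015$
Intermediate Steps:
$\frac{1}{Q{\left(-59 - 244 \right)}} = \frac{1}{363 - \left(-59 - 244\right)} = \frac{1}{363 - -303} = \frac{1}{363 + 303} = \frac{1}{666}$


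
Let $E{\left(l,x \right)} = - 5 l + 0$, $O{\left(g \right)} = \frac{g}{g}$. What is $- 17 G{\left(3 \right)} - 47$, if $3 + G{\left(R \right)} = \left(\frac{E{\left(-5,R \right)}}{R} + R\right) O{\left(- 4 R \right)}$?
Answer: $- \frac{566}{3} \approx -188.67$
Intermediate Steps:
$O{\left(g \right)} = 1$
$E{\left(l,x \right)} = - 5 l$
$G{\left(R \right)} = -3 + R + \frac{25}{R}$ ($G{\left(R \right)} = -3 + \left(\frac{\left(-5\right) \left(-5\right)}{R} + R\right) 1 = -3 + \left(\frac{25}{R} + R\right) 1 = -3 + \left(R + \frac{25}{R}\right) 1 = -3 + \left(R + \frac{25}{R}\right) = -3 + R + \frac{25}{R}$)
$- 17 G{\left(3 \right)} - 47 = - 17 \left(-3 + 3 + \frac{25}{3}\right) - 47 = \left(-17\right) \frac{25}{3} - 47 = - \frac{425}{3} - 47 = - \frac{566}{3}$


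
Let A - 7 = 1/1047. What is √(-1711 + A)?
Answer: I*√1867939089/1047 ≈ 41.28*I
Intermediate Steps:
A = 7330/1047 (A = 7 + 1/1047 = 7330/1047 ≈ 7.0010)
√(-1711 + A) = √(-1711 + 7330/1047) = √(-1784087/1047) = I*√1867939089/1047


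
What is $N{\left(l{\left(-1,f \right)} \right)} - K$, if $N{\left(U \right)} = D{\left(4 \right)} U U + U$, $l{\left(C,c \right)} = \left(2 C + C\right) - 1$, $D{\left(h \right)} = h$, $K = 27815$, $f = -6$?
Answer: $-27755$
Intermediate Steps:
$l{\left(C,c \right)} = -1 + 3 C$ ($l{\left(C,c \right)} = 3 C - 1 = -1 + 3 C$)
$N{\left(U \right)} = U + 4 U^{2}$ ($N{\left(U \right)} = 4 U U + U = 4 U^{2} + U = U + 4 U^{2}$)
$N{\left(l{\left(-1,f \right)} \right)} - K = \left(-1 + 3 \left(-1\right)\right) \left(1 + 4 \left(-1 + 3 \left(-1\right)\right)\right) - 27815 = \left(-1 - 3\right) \left(1 + 4 \left(-1 - 3\right)\right) - 27815 = - 4 \left(1 + 4 \left(-4\right)\right) - 27815 = - 4 \left(1 - 16\right) - 27815 = \left(-4\right) \left(-15\right) - 27815 = 60 - 27815 = -27755$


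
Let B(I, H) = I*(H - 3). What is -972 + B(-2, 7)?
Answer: -980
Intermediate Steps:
B(I, H) = I*(-3 + H)
-972 + B(-2, 7) = -972 - 2*(-3 + 7) = -972 - 2*4 = -972 - 8 = -980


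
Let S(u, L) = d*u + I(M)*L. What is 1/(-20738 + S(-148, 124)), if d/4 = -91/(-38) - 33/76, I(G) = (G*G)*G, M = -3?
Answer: -19/479686 ≈ -3.9609e-5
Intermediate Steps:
I(G) = G**3 (I(G) = G**2*G = G**3)
d = 149/19 (d = 4*(-91/(-38) - 33/76) = 4*(-91*(-1/38) - 33*1/76) = 4*(91/38 - 33/76) = 4*(149/76) = 149/19 ≈ 7.8421)
S(u, L) = -27*L + 149*u/19 (S(u, L) = 149*u/19 + (-3)**3*L = 149*u/19 - 27*L = -27*L + 149*u/19)
1/(-20738 + S(-148, 124)) = 1/(-20738 + (-27*124 + (149/19)*(-148))) = 1/(-20738 + (-3348 - 22052/19)) = 1/(-20738 - 85664/19) = 1/(-479686/19) = -19/479686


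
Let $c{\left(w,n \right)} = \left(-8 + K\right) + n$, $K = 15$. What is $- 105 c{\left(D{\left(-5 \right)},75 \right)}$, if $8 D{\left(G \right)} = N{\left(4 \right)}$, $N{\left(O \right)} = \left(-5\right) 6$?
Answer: $-8610$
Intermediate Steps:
$N{\left(O \right)} = -30$
$D{\left(G \right)} = - \frac{15}{4}$ ($D{\left(G \right)} = \frac{1}{8} \left(-30\right) = - \frac{15}{4}$)
$c{\left(w,n \right)} = 7 + n$ ($c{\left(w,n \right)} = \left(-8 + 15\right) + n = 7 + n$)
$- 105 c{\left(D{\left(-5 \right)},75 \right)} = - 105 \left(7 + 75\right) = \left(-105\right) 82 = -8610$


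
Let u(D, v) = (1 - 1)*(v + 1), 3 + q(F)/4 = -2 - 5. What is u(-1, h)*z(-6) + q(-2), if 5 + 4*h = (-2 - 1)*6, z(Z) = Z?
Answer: -40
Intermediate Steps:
q(F) = -40 (q(F) = -12 + 4*(-2 - 5) = -12 + 4*(-7) = -12 - 28 = -40)
h = -23/4 (h = -5/4 + ((-2 - 1)*6)/4 = -5/4 + (-3*6)/4 = -5/4 + (¼)*(-18) = -5/4 - 9/2 = -23/4 ≈ -5.7500)
u(D, v) = 0 (u(D, v) = 0*(1 + v) = 0)
u(-1, h)*z(-6) + q(-2) = 0*(-6) - 40 = 0 - 40 = -40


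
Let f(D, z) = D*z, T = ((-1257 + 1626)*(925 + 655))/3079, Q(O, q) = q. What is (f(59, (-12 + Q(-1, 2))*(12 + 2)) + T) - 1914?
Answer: -30742726/3079 ≈ -9984.6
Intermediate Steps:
T = 583020/3079 (T = (369*1580)*(1/3079) = 583020*(1/3079) = 583020/3079 ≈ 189.35)
(f(59, (-12 + Q(-1, 2))*(12 + 2)) + T) - 1914 = (59*((-12 + 2)*(12 + 2)) + 583020/3079) - 1914 = (59*(-10*14) + 583020/3079) - 1914 = (59*(-140) + 583020/3079) - 1914 = (-8260 + 583020/3079) - 1914 = -24849520/3079 - 1914 = -30742726/3079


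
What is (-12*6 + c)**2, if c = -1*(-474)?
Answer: 161604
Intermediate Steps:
c = 474
(-12*6 + c)**2 = (-12*6 + 474)**2 = (-72 + 474)**2 = 402**2 = 161604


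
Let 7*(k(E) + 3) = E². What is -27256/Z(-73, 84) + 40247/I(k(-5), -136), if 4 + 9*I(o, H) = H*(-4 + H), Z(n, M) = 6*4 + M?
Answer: -119931283/513972 ≈ -233.34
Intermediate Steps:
Z(n, M) = 24 + M
k(E) = -3 + E²/7
I(o, H) = -4/9 + H*(-4 + H)/9 (I(o, H) = -4/9 + (H*(-4 + H))/9 = -4/9 + H*(-4 + H)/9)
-27256/Z(-73, 84) + 40247/I(k(-5), -136) = -27256/(24 + 84) + 40247/(-4/9 - 4/9*(-136) + (⅑)*(-136)²) = -27256/108 + 40247/(-4/9 + 544/9 + (⅑)*18496) = -27256*1/108 + 40247/(-4/9 + 544/9 + 18496/9) = -6814/27 + 40247/(19036/9) = -6814/27 + 40247*(9/19036) = -6814/27 + 362223/19036 = -119931283/513972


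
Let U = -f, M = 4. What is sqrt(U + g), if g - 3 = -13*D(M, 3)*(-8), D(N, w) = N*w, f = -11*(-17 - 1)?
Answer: 9*sqrt(13) ≈ 32.450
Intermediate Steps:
f = 198 (f = -11*(-18) = 198)
g = 1251 (g = 3 - 52*3*(-8) = 3 - 13*12*(-8) = 3 - 156*(-8) = 3 + 1248 = 1251)
U = -198 (U = -1*198 = -198)
sqrt(U + g) = sqrt(-198 + 1251) = sqrt(1053) = 9*sqrt(13)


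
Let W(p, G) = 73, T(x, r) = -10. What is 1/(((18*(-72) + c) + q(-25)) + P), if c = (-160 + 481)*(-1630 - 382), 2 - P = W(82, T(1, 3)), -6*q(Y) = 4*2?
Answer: -3/1941661 ≈ -1.5451e-6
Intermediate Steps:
q(Y) = -4/3 (q(Y) = -2*2/3 = -1/6*8 = -4/3)
P = -71 (P = 2 - 1*73 = 2 - 73 = -71)
c = -645852 (c = 321*(-2012) = -645852)
1/(((18*(-72) + c) + q(-25)) + P) = 1/(((18*(-72) - 645852) - 4/3) - 71) = 1/(((-1296 - 645852) - 4/3) - 71) = 1/((-647148 - 4/3) - 71) = 1/(-1941448/3 - 71) = 1/(-1941661/3) = -3/1941661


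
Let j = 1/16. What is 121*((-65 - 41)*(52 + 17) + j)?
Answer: -14159783/16 ≈ -8.8499e+5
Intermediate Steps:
j = 1/16 ≈ 0.062500
121*((-65 - 41)*(52 + 17) + j) = 121*((-65 - 41)*(52 + 17) + 1/16) = 121*(-106*69 + 1/16) = 121*(-7314 + 1/16) = 121*(-117023/16) = -14159783/16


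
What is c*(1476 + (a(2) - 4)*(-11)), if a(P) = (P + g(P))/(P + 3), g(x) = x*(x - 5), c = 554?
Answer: 4234776/5 ≈ 8.4696e+5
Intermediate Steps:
g(x) = x*(-5 + x)
a(P) = (P + P*(-5 + P))/(3 + P) (a(P) = (P + P*(-5 + P))/(P + 3) = (P + P*(-5 + P))/(3 + P))
c*(1476 + (a(2) - 4)*(-11)) = 554*(1476 + (2*(-4 + 2)/(3 + 2) - 4)*(-11)) = 554*(1476 + (2*(-2)/5 - 4)*(-11)) = 554*(1476 + (2*(⅕)*(-2) - 4)*(-11)) = 554*(1476 + (-⅘ - 4)*(-11)) = 554*(1476 - 24/5*(-11)) = 554*(1476 + 264/5) = 554*(7644/5) = 4234776/5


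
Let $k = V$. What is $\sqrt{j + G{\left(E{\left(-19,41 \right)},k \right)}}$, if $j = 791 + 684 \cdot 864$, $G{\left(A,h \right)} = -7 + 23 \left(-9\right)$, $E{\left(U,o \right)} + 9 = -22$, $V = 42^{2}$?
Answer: $\sqrt{591553} \approx 769.13$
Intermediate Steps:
$V = 1764$
$E{\left(U,o \right)} = -31$ ($E{\left(U,o \right)} = -9 - 22 = -31$)
$k = 1764$
$G{\left(A,h \right)} = -214$ ($G{\left(A,h \right)} = -7 - 207 = -214$)
$j = 591767$ ($j = 791 + 590976 = 591767$)
$\sqrt{j + G{\left(E{\left(-19,41 \right)},k \right)}} = \sqrt{591767 - 214} = \sqrt{591553}$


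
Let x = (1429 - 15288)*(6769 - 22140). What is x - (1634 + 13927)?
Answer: 213011128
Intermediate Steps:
x = 213026689 (x = -13859*(-15371) = 213026689)
x - (1634 + 13927) = 213026689 - (1634 + 13927) = 213026689 - 1*15561 = 213026689 - 15561 = 213011128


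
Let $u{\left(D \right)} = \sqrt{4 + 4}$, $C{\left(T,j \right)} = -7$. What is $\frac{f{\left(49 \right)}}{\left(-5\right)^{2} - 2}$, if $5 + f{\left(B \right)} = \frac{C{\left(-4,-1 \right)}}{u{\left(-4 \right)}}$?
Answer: $- \frac{5}{23} - \frac{7 \sqrt{2}}{92} \approx -0.32499$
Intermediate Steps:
$u{\left(D \right)} = 2 \sqrt{2}$ ($u{\left(D \right)} = \sqrt{8} = 2 \sqrt{2}$)
$f{\left(B \right)} = -5 - \frac{7 \sqrt{2}}{4}$ ($f{\left(B \right)} = -5 - \frac{7}{2 \sqrt{2}} = -5 - 7 \frac{\sqrt{2}}{4} = -5 - \frac{7 \sqrt{2}}{4}$)
$\frac{f{\left(49 \right)}}{\left(-5\right)^{2} - 2} = \frac{-5 - \frac{7 \sqrt{2}}{4}}{\left(-5\right)^{2} - 2} = \frac{-5 - \frac{7 \sqrt{2}}{4}}{25 - 2} = \frac{-5 - \frac{7 \sqrt{2}}{4}}{23} = \left(-5 - \frac{7 \sqrt{2}}{4}\right) \frac{1}{23} = - \frac{5}{23} - \frac{7 \sqrt{2}}{92}$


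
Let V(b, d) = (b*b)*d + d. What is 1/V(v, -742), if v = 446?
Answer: -1/147596414 ≈ -6.7752e-9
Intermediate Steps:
V(b, d) = d + d*b**2 (V(b, d) = b**2*d + d = d*b**2 + d = d + d*b**2)
1/V(v, -742) = 1/(-742*(1 + 446**2)) = 1/(-742*(1 + 198916)) = 1/(-742*198917) = 1/(-147596414) = -1/147596414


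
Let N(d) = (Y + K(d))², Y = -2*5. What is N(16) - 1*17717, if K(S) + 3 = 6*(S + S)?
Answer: 14324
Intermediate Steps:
K(S) = -3 + 12*S (K(S) = -3 + 6*(S + S) = -3 + 6*(2*S) = -3 + 12*S)
Y = -10
N(d) = (-13 + 12*d)² (N(d) = (-10 + (-3 + 12*d))² = (-13 + 12*d)²)
N(16) - 1*17717 = (-13 + 12*16)² - 1*17717 = (-13 + 192)² - 17717 = 179² - 17717 = 32041 - 17717 = 14324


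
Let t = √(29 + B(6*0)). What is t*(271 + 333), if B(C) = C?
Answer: 604*√29 ≈ 3252.6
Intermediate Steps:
t = √29 (t = √(29 + 6*0) = √(29 + 0) = √29 ≈ 5.3852)
t*(271 + 333) = √29*(271 + 333) = √29*604 = 604*√29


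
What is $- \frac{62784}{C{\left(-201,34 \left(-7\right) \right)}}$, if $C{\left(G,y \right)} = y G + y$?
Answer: $- \frac{3924}{2975} \approx -1.319$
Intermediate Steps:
$C{\left(G,y \right)} = y + G y$ ($C{\left(G,y \right)} = G y + y = y + G y$)
$- \frac{62784}{C{\left(-201,34 \left(-7\right) \right)}} = - \frac{62784}{34 \left(-7\right) \left(1 - 201\right)} = - \frac{62784}{\left(-238\right) \left(-200\right)} = - \frac{62784}{47600} = \left(-62784\right) \frac{1}{47600} = - \frac{3924}{2975}$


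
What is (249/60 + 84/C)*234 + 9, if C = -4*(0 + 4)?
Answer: -1242/5 ≈ -248.40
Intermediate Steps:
C = -16 (C = -4*4 = -16)
(249/60 + 84/C)*234 + 9 = (249/60 + 84/(-16))*234 + 9 = (249*(1/60) + 84*(-1/16))*234 + 9 = (83/20 - 21/4)*234 + 9 = -11/10*234 + 9 = -1287/5 + 9 = -1242/5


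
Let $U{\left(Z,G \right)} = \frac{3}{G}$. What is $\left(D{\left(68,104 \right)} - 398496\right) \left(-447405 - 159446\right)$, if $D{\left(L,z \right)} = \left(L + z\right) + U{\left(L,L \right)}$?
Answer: $\frac{16437183784679}{68} \approx 2.4172 \cdot 10^{11}$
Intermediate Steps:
$D{\left(L,z \right)} = L + z + \frac{3}{L}$ ($D{\left(L,z \right)} = \left(L + z\right) + \frac{3}{L} = L + z + \frac{3}{L}$)
$\left(D{\left(68,104 \right)} - 398496\right) \left(-447405 - 159446\right) = \left(\left(68 + 104 + \frac{3}{68}\right) - 398496\right) \left(-447405 - 159446\right) = \left(\frac{11699}{68} - 398496\right) \left(-606851\right) = \left(- \frac{27086029}{68}\right) \left(-606851\right) = \frac{16437183784679}{68}$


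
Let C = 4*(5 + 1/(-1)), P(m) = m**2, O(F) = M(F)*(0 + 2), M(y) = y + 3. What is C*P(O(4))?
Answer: 3136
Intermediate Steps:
M(y) = 3 + y
O(F) = 6 + 2*F (O(F) = (3 + F)*(0 + 2) = (3 + F)*2 = 6 + 2*F)
C = 16 (C = 4*(5 - 1) = 4*4 = 16)
C*P(O(4)) = 16*(6 + 2*4)**2 = 16*(6 + 8)**2 = 16*14**2 = 16*196 = 3136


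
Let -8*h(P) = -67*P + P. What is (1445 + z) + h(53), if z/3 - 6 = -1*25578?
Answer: -299335/4 ≈ -74834.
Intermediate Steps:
z = -76716 (z = 18 + 3*(-1*25578) = 18 + 3*(-25578) = 18 - 76734 = -76716)
h(P) = 33*P/4 (h(P) = -(-67*P + P)/8 = -(-33)*P/4 = 33*P/4)
(1445 + z) + h(53) = (1445 - 76716) + (33/4)*53 = -75271 + 1749/4 = -299335/4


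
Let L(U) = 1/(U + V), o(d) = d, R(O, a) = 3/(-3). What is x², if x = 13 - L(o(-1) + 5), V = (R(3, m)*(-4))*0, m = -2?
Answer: 2601/16 ≈ 162.56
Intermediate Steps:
R(O, a) = -1 (R(O, a) = 3*(-⅓) = -1)
V = 0 (V = -1*(-4)*0 = 4*0 = 0)
L(U) = 1/U (L(U) = 1/(U + 0) = 1/U)
x = 51/4 (x = 13 - 1/(-1 + 5) = 13 - 1/4 = 13 - 1*¼ = 13 - ¼ = 51/4 ≈ 12.750)
x² = (51/4)² = 2601/16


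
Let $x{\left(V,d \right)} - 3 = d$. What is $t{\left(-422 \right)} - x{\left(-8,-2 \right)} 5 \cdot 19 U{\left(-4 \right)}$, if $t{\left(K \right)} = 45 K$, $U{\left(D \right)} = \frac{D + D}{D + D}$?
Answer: $-19085$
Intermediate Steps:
$x{\left(V,d \right)} = 3 + d$
$U{\left(D \right)} = 1$ ($U{\left(D \right)} = \frac{2 D}{2 D} = 2 D \frac{1}{2 D} = 1$)
$t{\left(-422 \right)} - x{\left(-8,-2 \right)} 5 \cdot 19 U{\left(-4 \right)} = 45 \left(-422\right) - \left(3 - 2\right) 5 \cdot 19 \cdot 1 = -18990 - 1 \cdot 95 \cdot 1 = -18990 - 95 \cdot 1 = -18990 - 95 = -19085$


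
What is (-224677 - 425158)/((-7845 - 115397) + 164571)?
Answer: -649835/41329 ≈ -15.723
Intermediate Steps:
(-224677 - 425158)/((-7845 - 115397) + 164571) = -649835/(-123242 + 164571) = -649835/41329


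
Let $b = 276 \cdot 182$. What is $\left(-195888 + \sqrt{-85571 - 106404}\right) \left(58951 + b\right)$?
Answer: $-21387639504 + 545915 i \sqrt{7679} \approx -2.1388 \cdot 10^{10} + 4.7838 \cdot 10^{7} i$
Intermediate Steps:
$b = 50232$
$\left(-195888 + \sqrt{-85571 - 106404}\right) \left(58951 + b\right) = \left(-195888 + \sqrt{-85571 - 106404}\right) \left(58951 + 50232\right) = \left(-195888 + \sqrt{-191975}\right) 109183 = \left(-195888 + 5 i \sqrt{7679}\right) 109183 = -21387639504 + 545915 i \sqrt{7679}$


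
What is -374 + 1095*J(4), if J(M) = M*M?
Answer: 17146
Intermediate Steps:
J(M) = M²
-374 + 1095*J(4) = -374 + 1095*4² = -374 + 1095*16 = -374 + 17520 = 17146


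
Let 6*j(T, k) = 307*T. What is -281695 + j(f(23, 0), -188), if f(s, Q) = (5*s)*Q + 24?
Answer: -280467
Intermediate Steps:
f(s, Q) = 24 + 5*Q*s (f(s, Q) = 5*Q*s + 24 = 24 + 5*Q*s)
j(T, k) = 307*T/6 (j(T, k) = (307*T)/6 = 307*T/6)
-281695 + j(f(23, 0), -188) = -281695 + 307*(24 + 5*0*23)/6 = -281695 + 307*(24 + 0)/6 = -281695 + (307/6)*24 = -281695 + 1228 = -280467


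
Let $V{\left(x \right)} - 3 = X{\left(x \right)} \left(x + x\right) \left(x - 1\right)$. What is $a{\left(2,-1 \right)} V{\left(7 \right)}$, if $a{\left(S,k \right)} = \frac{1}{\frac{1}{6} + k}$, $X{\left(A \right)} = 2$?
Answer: $- \frac{1026}{5} \approx -205.2$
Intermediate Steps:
$a{\left(S,k \right)} = \frac{1}{\frac{1}{6} + k}$
$V{\left(x \right)} = 3 + 4 x \left(-1 + x\right)$ ($V{\left(x \right)} = 3 + 2 \left(x + x\right) \left(x - 1\right) = 3 + 2 \cdot 2 x \left(-1 + x\right) = 3 + 4 x \left(-1 + x\right)$)
$a{\left(2,-1 \right)} V{\left(7 \right)} = \frac{6}{1 + 6 \left(-1\right)} \left(3 - 28 + 4 \cdot 7^{2}\right) = \frac{6}{1 - 6} \left(3 - 28 + 4 \cdot 49\right) = \frac{6}{-5} \left(3 - 28 + 196\right) = 6 \left(- \frac{1}{5}\right) 171 = \left(- \frac{6}{5}\right) 171 = - \frac{1026}{5}$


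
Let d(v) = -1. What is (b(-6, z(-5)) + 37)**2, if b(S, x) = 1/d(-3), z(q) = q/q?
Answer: 1296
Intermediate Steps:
z(q) = 1
b(S, x) = -1 (b(S, x) = 1/(-1) = -1)
(b(-6, z(-5)) + 37)**2 = (-1 + 37)**2 = 36**2 = 1296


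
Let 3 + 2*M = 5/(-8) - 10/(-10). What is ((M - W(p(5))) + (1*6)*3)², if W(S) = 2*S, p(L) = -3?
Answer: 131769/256 ≈ 514.72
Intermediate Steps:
M = -21/16 (M = -3/2 + (5/(-8) - 10/(-10))/2 = -3/2 + (5*(-⅛) - 10*(-⅒))/2 = -3/2 + (-5/8 + 1)/2 = -3/2 + (½)*(3/8) = -3/2 + 3/16 = -21/16 ≈ -1.3125)
((M - W(p(5))) + (1*6)*3)² = ((-21/16 - 2*(-3)) + (1*6)*3)² = ((-21/16 - 1*(-6)) + 6*3)² = ((-21/16 + 6) + 18)² = (75/16 + 18)² = (363/16)² = 131769/256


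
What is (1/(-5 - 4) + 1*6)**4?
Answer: 7890481/6561 ≈ 1202.6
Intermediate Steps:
(1/(-5 - 4) + 1*6)**4 = (1/(-9) + 6)**4 = (-1/9 + 6)**4 = (53/9)**4 = 7890481/6561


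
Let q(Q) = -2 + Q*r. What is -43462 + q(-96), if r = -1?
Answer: -43368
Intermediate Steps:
q(Q) = -2 - Q (q(Q) = -2 + Q*(-1) = -2 - Q)
-43462 + q(-96) = -43462 + (-2 - 1*(-96)) = -43462 + (-2 + 96) = -43462 + 94 = -43368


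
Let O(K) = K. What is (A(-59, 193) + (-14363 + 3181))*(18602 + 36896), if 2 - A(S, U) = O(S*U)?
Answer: 11488086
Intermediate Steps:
A(S, U) = 2 - S*U
(A(-59, 193) + (-14363 + 3181))*(18602 + 36896) = ((2 - 1*(-59)*193) + (-14363 + 3181))*(18602 + 36896) = ((2 + 11387) - 11182)*55498 = (11389 - 11182)*55498 = 207*55498 = 11488086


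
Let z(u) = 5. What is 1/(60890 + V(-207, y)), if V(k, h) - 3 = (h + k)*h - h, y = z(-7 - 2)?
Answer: 1/59878 ≈ 1.6701e-5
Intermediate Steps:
y = 5
V(k, h) = 3 - h + h*(h + k) (V(k, h) = 3 + ((h + k)*h - h) = 3 + (h*(h + k) - h) = 3 + (-h + h*(h + k)) = 3 - h + h*(h + k))
1/(60890 + V(-207, y)) = 1/(60890 + (3 + 5² - 1*5 + 5*(-207))) = 1/(60890 + (3 + 25 - 5 - 1035)) = 1/(60890 - 1012) = 1/59878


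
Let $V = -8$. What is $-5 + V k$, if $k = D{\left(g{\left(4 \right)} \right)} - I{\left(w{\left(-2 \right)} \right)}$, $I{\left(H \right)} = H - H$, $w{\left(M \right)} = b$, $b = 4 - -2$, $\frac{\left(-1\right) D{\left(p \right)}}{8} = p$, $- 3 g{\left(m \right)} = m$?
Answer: $- \frac{271}{3} \approx -90.333$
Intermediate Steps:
$g{\left(m \right)} = - \frac{m}{3}$
$D{\left(p \right)} = - 8 p$
$b = 6$ ($b = 4 + 2 = 6$)
$w{\left(M \right)} = 6$
$I{\left(H \right)} = 0$
$k = \frac{32}{3}$ ($k = - 8 \left(\left(- \frac{1}{3}\right) 4\right) - 0 = \left(-8\right) \left(- \frac{4}{3}\right) + 0 = \frac{32}{3} + 0 = \frac{32}{3} \approx 10.667$)
$-5 + V k = -5 - \frac{256}{3} = - \frac{271}{3}$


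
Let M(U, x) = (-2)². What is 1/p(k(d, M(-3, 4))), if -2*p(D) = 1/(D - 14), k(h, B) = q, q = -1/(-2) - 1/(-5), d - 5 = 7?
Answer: 133/5 ≈ 26.600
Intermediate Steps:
d = 12 (d = 5 + 7 = 12)
M(U, x) = 4
q = 7/10 (q = -1*(-½) - 1*(-⅕) = ½ + ⅕ = 7/10 ≈ 0.70000)
k(h, B) = 7/10
p(D) = -1/(2*(-14 + D)) (p(D) = -1/(2*(D - 14)) = -1/(2*(-14 + D)))
1/p(k(d, M(-3, 4))) = 1/(-1/(-28 + 2*(7/10))) = 1/(-1/(-28 + 7/5)) = 1/(-1/(-133/5)) = 1/(-1*(-5/133)) = 1/(5/133) = 133/5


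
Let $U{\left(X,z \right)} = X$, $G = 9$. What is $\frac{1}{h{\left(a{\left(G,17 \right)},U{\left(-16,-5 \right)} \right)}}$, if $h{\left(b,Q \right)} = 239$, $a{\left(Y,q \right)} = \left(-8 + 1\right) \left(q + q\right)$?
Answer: $\frac{1}{239} \approx 0.0041841$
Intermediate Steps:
$a{\left(Y,q \right)} = - 14 q$ ($a{\left(Y,q \right)} = - 7 \cdot 2 q = - 14 q$)
$\frac{1}{h{\left(a{\left(G,17 \right)},U{\left(-16,-5 \right)} \right)}} = \frac{1}{239}$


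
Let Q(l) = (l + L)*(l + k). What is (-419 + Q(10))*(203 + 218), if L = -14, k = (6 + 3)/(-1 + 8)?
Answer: -1367829/7 ≈ -1.9540e+5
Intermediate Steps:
k = 9/7 ≈ 1.2857
Q(l) = (-14 + l)*(9/7 + l) (Q(l) = (l - 14)*(l + 9/7) = (-14 + l)*(9/7 + l))
(-419 + Q(10))*(203 + 218) = (-419 + (-18 + 10² - 89/7*10))*(203 + 218) = (-419 + (-18 + 100 - 890/7))*421 = (-419 - 316/7)*421 = -3249/7*421 = -1367829/7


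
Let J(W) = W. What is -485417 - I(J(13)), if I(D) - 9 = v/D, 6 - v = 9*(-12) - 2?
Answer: -6310654/13 ≈ -4.8544e+5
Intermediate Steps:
v = 116 (v = 6 - (9*(-12) - 2) = 6 - (-108 - 2) = 6 - 1*(-110) = 6 + 110 = 116)
I(D) = 9 + 116/D
-485417 - I(J(13)) = -485417 - (9 + 116/13) = -485417 - 1*233/13 = -485417 - 233/13 = -6310654/13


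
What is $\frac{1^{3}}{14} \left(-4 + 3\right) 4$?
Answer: $- \frac{2}{7} \approx -0.28571$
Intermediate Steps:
$\frac{1^{3}}{14} \left(-4 + 3\right) 4 = 1 \cdot \frac{1}{14} \left(\left(-1\right) 4\right) = \frac{1}{14} \left(-4\right) = - \frac{2}{7}$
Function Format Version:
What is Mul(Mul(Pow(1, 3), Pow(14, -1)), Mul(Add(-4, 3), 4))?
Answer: Rational(-2, 7) ≈ -0.28571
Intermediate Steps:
Mul(Mul(Pow(1, 3), Pow(14, -1)), Mul(Add(-4, 3), 4)) = Mul(Mul(1, Rational(1, 14)), Mul(-1, 4)) = Mul(Rational(1, 14), -4) = Rational(-2, 7)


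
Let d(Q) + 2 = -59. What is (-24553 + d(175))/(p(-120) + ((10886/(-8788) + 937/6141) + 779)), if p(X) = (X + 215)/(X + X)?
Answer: -1771128528416/55947198109 ≈ -31.657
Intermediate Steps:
d(Q) = -61 (d(Q) = -2 - 59 = -61)
p(X) = (215 + X)/(2*X) (p(X) = (215 + X)/((2*X)) = (215 + X)*(1/(2*X)) = (215 + X)/(2*X))
(-24553 + d(175))/(p(-120) + ((10886/(-8788) + 937/6141) + 779)) = (-24553 - 61)/((½)*(215 - 120)/(-120) + ((10886/(-8788) + 937/6141) + 779)) = -24614/((½)*(-1/120)*95 + ((10886*(-1/8788) + 937*(1/6141)) + 779)) = -24614/(-19/48 + ((-5443/4394 + 937/6141) + 779)) = -24614/(-19/48 + (-29308285/26983554 + 779)) = -24614/(-19/48 + 20990880281/26983554) = -24614/55947198109/71956144 = -24614*71956144/55947198109 = -1771128528416/55947198109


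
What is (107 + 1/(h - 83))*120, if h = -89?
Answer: 552090/43 ≈ 12839.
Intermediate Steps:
(107 + 1/(h - 83))*120 = (107 + 1/(-89 - 83))*120 = (107 + 1/(-172))*120 = (107 - 1/172)*120 = (18403/172)*120 = 552090/43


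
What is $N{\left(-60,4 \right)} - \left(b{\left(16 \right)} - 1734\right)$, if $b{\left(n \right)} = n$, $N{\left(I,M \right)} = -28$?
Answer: $1690$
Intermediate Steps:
$N{\left(-60,4 \right)} - \left(b{\left(16 \right)} - 1734\right) = -28 - \left(16 - 1734\right) = -28 - -1718 = -28 + 1718 = 1690$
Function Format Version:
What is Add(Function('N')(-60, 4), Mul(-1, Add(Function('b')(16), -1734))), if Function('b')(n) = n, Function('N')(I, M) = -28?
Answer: 1690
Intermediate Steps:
Add(Function('N')(-60, 4), Mul(-1, Add(Function('b')(16), -1734))) = Add(-28, Mul(-1, Add(16, -1734))) = Add(-28, Mul(-1, -1718)) = Add(-28, 1718) = 1690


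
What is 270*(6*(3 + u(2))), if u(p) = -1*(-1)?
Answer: 6480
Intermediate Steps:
u(p) = 1
270*(6*(3 + u(2))) = 270*(6*(3 + 1)) = 270*(6*4) = 270*24 = 6480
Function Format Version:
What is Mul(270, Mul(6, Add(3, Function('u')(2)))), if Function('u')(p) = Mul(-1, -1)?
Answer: 6480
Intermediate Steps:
Function('u')(p) = 1
Mul(270, Mul(6, Add(3, Function('u')(2)))) = Mul(270, Mul(6, Add(3, 1))) = Mul(270, Mul(6, 4)) = Mul(270, 24) = 6480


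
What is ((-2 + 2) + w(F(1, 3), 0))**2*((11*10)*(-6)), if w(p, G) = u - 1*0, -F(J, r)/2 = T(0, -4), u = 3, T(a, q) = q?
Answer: -5940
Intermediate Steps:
F(J, r) = 8 (F(J, r) = -2*(-4) = 8)
w(p, G) = 3 (w(p, G) = 3 - 1*0 = 3 + 0 = 3)
((-2 + 2) + w(F(1, 3), 0))**2*((11*10)*(-6)) = ((-2 + 2) + 3)**2*((11*10)*(-6)) = (0 + 3)**2*(110*(-6)) = 3**2*(-660) = 9*(-660) = -5940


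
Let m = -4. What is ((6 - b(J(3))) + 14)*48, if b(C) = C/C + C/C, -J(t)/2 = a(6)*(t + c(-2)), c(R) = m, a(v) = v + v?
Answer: 864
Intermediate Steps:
a(v) = 2*v
c(R) = -4
J(t) = 96 - 24*t (J(t) = -2*2*6*(t - 4) = -24*(-4 + t) = -2*(-48 + 12*t) = 96 - 24*t)
b(C) = 2 (b(C) = 1 + 1 = 2)
((6 - b(J(3))) + 14)*48 = ((6 - 1*2) + 14)*48 = ((6 - 2) + 14)*48 = (4 + 14)*48 = 18*48 = 864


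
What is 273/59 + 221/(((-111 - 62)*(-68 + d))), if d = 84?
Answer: 742625/163312 ≈ 4.5473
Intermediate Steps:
273/59 + 221/(((-111 - 62)*(-68 + d))) = 273/59 + 221/(((-111 - 62)*(-68 + 84))) = 273*(1/59) + 221/((-173*16)) = 273/59 + 221/(-2768) = 273/59 + 221*(-1/2768) = 273/59 - 221/2768 = 742625/163312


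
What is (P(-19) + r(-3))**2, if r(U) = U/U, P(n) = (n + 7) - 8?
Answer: 361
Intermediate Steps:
P(n) = -1 + n (P(n) = (7 + n) - 8 = -1 + n)
r(U) = 1
(P(-19) + r(-3))**2 = ((-1 - 19) + 1)**2 = (-20 + 1)**2 = (-19)**2 = 361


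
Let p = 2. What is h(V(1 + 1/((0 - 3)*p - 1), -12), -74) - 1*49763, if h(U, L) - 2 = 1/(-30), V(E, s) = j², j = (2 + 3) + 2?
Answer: -1492831/30 ≈ -49761.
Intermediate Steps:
j = 7 (j = 5 + 2 = 7)
V(E, s) = 49 (V(E, s) = 7² = 49)
h(U, L) = 59/30 (h(U, L) = 2 + 1/(-30) = 2 - 1/30 = 59/30)
h(V(1 + 1/((0 - 3)*p - 1), -12), -74) - 1*49763 = 59/30 - 1*49763 = 59/30 - 49763 = -1492831/30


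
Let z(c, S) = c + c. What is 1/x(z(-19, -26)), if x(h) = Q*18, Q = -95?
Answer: -1/1710 ≈ -0.00058480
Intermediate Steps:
z(c, S) = 2*c
x(h) = -1710 (x(h) = -95*18 = -1710)
1/x(z(-19, -26)) = 1/(-1710) = -1/1710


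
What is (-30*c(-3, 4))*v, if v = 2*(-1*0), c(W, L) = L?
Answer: 0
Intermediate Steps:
v = 0 (v = 2*0 = 0)
(-30*c(-3, 4))*v = -30*4*0 = -120*0 = 0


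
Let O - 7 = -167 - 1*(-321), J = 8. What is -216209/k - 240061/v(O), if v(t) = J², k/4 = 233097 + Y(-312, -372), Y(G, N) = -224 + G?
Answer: -7976040795/2126272 ≈ -3751.2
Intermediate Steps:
k = 930244 (k = 4*(233097 + (-224 - 312)) = 4*(233097 - 536) = 4*232561 = 930244)
O = 161 (O = 7 + (-167 - 1*(-321)) = 7 + (-167 + 321) = 7 + 154 = 161)
v(t) = 64 (v(t) = 8² = 64)
-216209/k - 240061/v(O) = -216209/930244 - 240061/64 = -216209*1/930244 - 240061*1/64 = -30887/132892 - 240061/64 = -7976040795/2126272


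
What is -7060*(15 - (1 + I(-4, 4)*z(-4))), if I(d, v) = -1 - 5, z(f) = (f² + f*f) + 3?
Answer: -1581440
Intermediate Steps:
z(f) = 3 + 2*f² (z(f) = (f² + f²) + 3 = 2*f² + 3 = 3 + 2*f²)
I(d, v) = -6
-7060*(15 - (1 + I(-4, 4)*z(-4))) = -7060*(15 - (1 - 6*(3 + 2*(-4)²))) = -7060*(15 - (1 - 6*(3 + 2*16))) = -7060*(15 - (1 - 6*(3 + 32))) = -7060*(15 - (1 - 6*35)) = -7060*(15 - (1 - 210)) = -7060*(15 - 1*(-209)) = -7060*(15 + 209) = -7060*224 = -1581440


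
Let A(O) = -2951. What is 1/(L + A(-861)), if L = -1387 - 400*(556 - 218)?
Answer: -1/139538 ≈ -7.1665e-6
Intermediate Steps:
L = -136587 (L = -1387 - 400*338 = -1387 - 135200 = -136587)
1/(L + A(-861)) = 1/(-136587 - 2951) = 1/(-139538) = -1/139538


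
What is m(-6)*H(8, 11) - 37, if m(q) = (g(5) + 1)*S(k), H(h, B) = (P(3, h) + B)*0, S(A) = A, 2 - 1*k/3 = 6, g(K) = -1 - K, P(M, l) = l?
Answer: -37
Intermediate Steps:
k = -12 (k = 6 - 3*6 = 6 - 18 = -12)
H(h, B) = 0 (H(h, B) = (h + B)*0 = (B + h)*0 = 0)
m(q) = 60 (m(q) = ((-1 - 1*5) + 1)*(-12) = ((-1 - 5) + 1)*(-12) = (-6 + 1)*(-12) = -5*(-12) = 60)
m(-6)*H(8, 11) - 37 = 60*0 - 37 = 0 - 37 = -37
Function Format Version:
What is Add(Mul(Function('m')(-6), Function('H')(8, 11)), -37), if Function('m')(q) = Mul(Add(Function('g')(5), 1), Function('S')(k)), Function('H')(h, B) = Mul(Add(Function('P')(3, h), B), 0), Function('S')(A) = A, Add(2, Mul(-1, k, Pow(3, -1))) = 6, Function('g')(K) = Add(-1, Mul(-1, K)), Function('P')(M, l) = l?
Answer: -37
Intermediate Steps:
k = -12 (k = Add(6, Mul(-3, 6)) = Add(6, -18) = -12)
Function('H')(h, B) = 0 (Function('H')(h, B) = Mul(Add(h, B), 0) = Mul(Add(B, h), 0) = 0)
Function('m')(q) = 60 (Function('m')(q) = Mul(Add(Add(-1, Mul(-1, 5)), 1), -12) = Mul(Add(Add(-1, -5), 1), -12) = Mul(Add(-6, 1), -12) = Mul(-5, -12) = 60)
Add(Mul(Function('m')(-6), Function('H')(8, 11)), -37) = Add(Mul(60, 0), -37) = Add(0, -37) = -37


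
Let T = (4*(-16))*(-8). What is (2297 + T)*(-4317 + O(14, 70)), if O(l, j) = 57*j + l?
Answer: -879217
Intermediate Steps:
O(l, j) = l + 57*j
T = 512 (T = -64*(-8) = 512)
(2297 + T)*(-4317 + O(14, 70)) = (2297 + 512)*(-4317 + (14 + 57*70)) = 2809*(-4317 + (14 + 3990)) = 2809*(-4317 + 4004) = 2809*(-313) = -879217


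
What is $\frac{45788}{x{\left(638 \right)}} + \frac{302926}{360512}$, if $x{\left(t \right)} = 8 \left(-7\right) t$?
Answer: $- \frac{177630729}{402511648} \approx -0.44131$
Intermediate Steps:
$x{\left(t \right)} = - 56 t$
$\frac{45788}{x{\left(638 \right)}} + \frac{302926}{360512} = \frac{45788}{\left(-56\right) 638} + \frac{302926}{360512} = \frac{45788}{-35728} + 302926 \cdot \frac{1}{360512} = 45788 \left(- \frac{1}{35728}\right) + \frac{151463}{180256} = - \frac{11447}{8932} + \frac{151463}{180256} = - \frac{177630729}{402511648}$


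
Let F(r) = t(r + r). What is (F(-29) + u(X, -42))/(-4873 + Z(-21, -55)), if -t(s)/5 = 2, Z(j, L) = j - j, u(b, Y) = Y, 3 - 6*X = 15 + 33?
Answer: 52/4873 ≈ 0.010671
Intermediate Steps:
X = -15/2 (X = 1/2 - (15 + 33)/6 = 1/2 - 1/6*48 = 1/2 - 8 = -15/2 ≈ -7.5000)
Z(j, L) = 0
t(s) = -10 (t(s) = -5*2 = -10)
F(r) = -10
(F(-29) + u(X, -42))/(-4873 + Z(-21, -55)) = (-10 - 42)/(-4873 + 0) = -52/(-4873) = -52*(-1/4873) = 52/4873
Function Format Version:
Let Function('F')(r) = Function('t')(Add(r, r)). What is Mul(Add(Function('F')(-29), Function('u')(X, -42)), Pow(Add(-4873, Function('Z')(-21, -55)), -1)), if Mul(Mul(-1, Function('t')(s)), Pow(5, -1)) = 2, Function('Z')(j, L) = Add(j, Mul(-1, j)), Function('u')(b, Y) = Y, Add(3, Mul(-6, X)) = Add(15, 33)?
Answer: Rational(52, 4873) ≈ 0.010671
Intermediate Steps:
X = Rational(-15, 2) (X = Add(Rational(1, 2), Mul(Rational(-1, 6), Add(15, 33))) = Add(Rational(1, 2), Mul(Rational(-1, 6), 48)) = Add(Rational(1, 2), -8) = Rational(-15, 2) ≈ -7.5000)
Function('Z')(j, L) = 0
Function('t')(s) = -10 (Function('t')(s) = Mul(-5, 2) = -10)
Function('F')(r) = -10
Mul(Add(Function('F')(-29), Function('u')(X, -42)), Pow(Add(-4873, Function('Z')(-21, -55)), -1)) = Mul(Add(-10, -42), Pow(Add(-4873, 0), -1)) = Mul(-52, Pow(-4873, -1)) = Mul(-52, Rational(-1, 4873)) = Rational(52, 4873)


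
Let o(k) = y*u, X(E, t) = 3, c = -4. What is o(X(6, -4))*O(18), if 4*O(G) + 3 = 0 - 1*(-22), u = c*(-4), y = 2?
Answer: 152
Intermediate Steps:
u = 16 (u = -4*(-4) = 16)
O(G) = 19/4 (O(G) = -¾ + (0 - 1*(-22))/4 = -¾ + (0 + 22)/4 = -¾ + (¼)*22 = -¾ + 11/2 = 19/4)
o(k) = 32 (o(k) = 2*16 = 32)
o(X(6, -4))*O(18) = 32*(19/4) = 152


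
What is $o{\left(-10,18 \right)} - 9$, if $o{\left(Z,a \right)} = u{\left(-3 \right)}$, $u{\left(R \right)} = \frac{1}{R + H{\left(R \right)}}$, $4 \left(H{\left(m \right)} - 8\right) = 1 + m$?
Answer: $- \frac{79}{9} \approx -8.7778$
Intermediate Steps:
$H{\left(m \right)} = \frac{33}{4} + \frac{m}{4}$ ($H{\left(m \right)} = 8 + \frac{1 + m}{4} = 8 + \left(\frac{1}{4} + \frac{m}{4}\right) = \frac{33}{4} + \frac{m}{4}$)
$u{\left(R \right)} = \frac{1}{\frac{33}{4} + \frac{5 R}{4}}$ ($u{\left(R \right)} = \frac{1}{R + \left(\frac{33}{4} + \frac{R}{4}\right)} = \frac{1}{\frac{33}{4} + \frac{5 R}{4}}$)
$o{\left(Z,a \right)} = \frac{2}{9}$ ($o{\left(Z,a \right)} = \frac{4}{33 + 5 \left(-3\right)} = \frac{4}{33 - 15} = \frac{4}{18} = 4 \cdot \frac{1}{18} = \frac{2}{9}$)
$o{\left(-10,18 \right)} - 9 = \frac{2}{9} - 9 = - \frac{79}{9}$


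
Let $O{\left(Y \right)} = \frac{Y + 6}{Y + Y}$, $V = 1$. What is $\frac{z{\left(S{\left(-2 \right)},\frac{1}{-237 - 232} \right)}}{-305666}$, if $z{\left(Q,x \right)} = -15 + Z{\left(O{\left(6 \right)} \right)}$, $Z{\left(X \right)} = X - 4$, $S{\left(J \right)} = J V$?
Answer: $\frac{9}{152833} \approx 5.8888 \cdot 10^{-5}$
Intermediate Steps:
$S{\left(J \right)} = J$ ($S{\left(J \right)} = J 1 = J$)
$O{\left(Y \right)} = \frac{6 + Y}{2 Y}$
$Z{\left(X \right)} = -4 + X$ ($Z{\left(X \right)} = X - 4 = -4 + X$)
$z{\left(Q,x \right)} = -18$ ($z{\left(Q,x \right)} = -15 - \left(4 - \frac{6 + 6}{2 \cdot 6}\right) = -15 - \left(4 - 1\right) = -15 + \left(-4 + 1\right) = -15 - 3 = -18$)
$\frac{z{\left(S{\left(-2 \right)},\frac{1}{-237 - 232} \right)}}{-305666} = - \frac{18}{-305666} = \left(-18\right) \left(- \frac{1}{305666}\right) = \frac{9}{152833}$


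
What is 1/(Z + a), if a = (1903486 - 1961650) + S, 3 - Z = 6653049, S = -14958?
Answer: -1/6726168 ≈ -1.4867e-7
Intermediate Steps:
Z = -6653046 (Z = 3 - 1*6653049 = 3 - 6653049 = -6653046)
a = -73122 (a = (1903486 - 1961650) - 14958 = -58164 - 14958 = -73122)
1/(Z + a) = 1/(-6653046 - 73122) = 1/(-6726168) = -1/6726168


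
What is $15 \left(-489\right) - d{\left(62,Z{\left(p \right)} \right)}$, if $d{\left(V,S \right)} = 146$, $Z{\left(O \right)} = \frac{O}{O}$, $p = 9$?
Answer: $-7481$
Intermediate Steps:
$Z{\left(O \right)} = 1$
$15 \left(-489\right) - d{\left(62,Z{\left(p \right)} \right)} = 15 \left(-489\right) - 146 = -7335 - 146 = -7481$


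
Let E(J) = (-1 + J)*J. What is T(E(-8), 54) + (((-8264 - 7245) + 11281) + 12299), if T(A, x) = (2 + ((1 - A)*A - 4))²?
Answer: 26161067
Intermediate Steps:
E(J) = J*(-1 + J)
T(A, x) = (-2 + A*(1 - A))² (T(A, x) = (2 + (A*(1 - A) - 4))² = (2 + (-4 + A*(1 - A)))² = (-2 + A*(1 - A))²)
T(E(-8), 54) + (((-8264 - 7245) + 11281) + 12299) = (2 + (-8*(-1 - 8))² - (-8)*(-1 - 8))² + (((-8264 - 7245) + 11281) + 12299) = (2 + (-8*(-9))² - (-8)*(-9))² + ((-15509 + 11281) + 12299) = (2 + 72² - 1*72)² + (-4228 + 12299) = (2 + 5184 - 72)² + 8071 = 5114² + 8071 = 26152996 + 8071 = 26161067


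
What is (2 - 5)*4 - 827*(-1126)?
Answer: 931190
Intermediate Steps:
(2 - 5)*4 - 827*(-1126) = -3*4 + 931202 = -12 + 931202 = 931190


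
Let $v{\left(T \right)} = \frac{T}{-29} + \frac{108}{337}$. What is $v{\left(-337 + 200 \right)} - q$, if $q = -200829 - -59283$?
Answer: $\frac{1383378359}{9773} \approx 1.4155 \cdot 10^{5}$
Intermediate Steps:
$q = -141546$ ($q = -200829 + 59283 = -141546$)
$v{\left(T \right)} = \frac{108}{337} - \frac{T}{29}$ ($v{\left(T \right)} = T \left(- \frac{1}{29}\right) + 108 \cdot \frac{1}{337} = - \frac{T}{29} + \frac{108}{337} = \frac{108}{337} - \frac{T}{29}$)
$v{\left(-337 + 200 \right)} - q = \left(\frac{108}{337} - \frac{-337 + 200}{29}\right) - -141546 = \left(\frac{108}{337} - - \frac{137}{29}\right) + 141546 = \left(\frac{108}{337} + \frac{137}{29}\right) + 141546 = \frac{49301}{9773} + 141546 = \frac{1383378359}{9773}$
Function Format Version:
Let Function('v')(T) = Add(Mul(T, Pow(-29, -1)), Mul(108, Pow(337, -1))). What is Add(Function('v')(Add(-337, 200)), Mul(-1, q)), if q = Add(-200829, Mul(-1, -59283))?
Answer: Rational(1383378359, 9773) ≈ 1.4155e+5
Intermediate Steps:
q = -141546 (q = Add(-200829, 59283) = -141546)
Function('v')(T) = Add(Rational(108, 337), Mul(Rational(-1, 29), T)) (Function('v')(T) = Add(Mul(T, Rational(-1, 29)), Mul(108, Rational(1, 337))) = Add(Mul(Rational(-1, 29), T), Rational(108, 337)) = Add(Rational(108, 337), Mul(Rational(-1, 29), T)))
Add(Function('v')(Add(-337, 200)), Mul(-1, q)) = Add(Add(Rational(108, 337), Mul(Rational(-1, 29), Add(-337, 200))), Mul(-1, -141546)) = Add(Add(Rational(108, 337), Mul(Rational(-1, 29), -137)), 141546) = Add(Add(Rational(108, 337), Rational(137, 29)), 141546) = Add(Rational(49301, 9773), 141546) = Rational(1383378359, 9773)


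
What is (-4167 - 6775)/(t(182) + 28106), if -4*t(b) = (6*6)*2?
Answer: -5471/14044 ≈ -0.38956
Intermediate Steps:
t(b) = -18 (t(b) = -6*6*2/4 = -9*2 = -1/4*72 = -18)
(-4167 - 6775)/(t(182) + 28106) = (-4167 - 6775)/(-18 + 28106) = -10942/28088 = -10942*1/28088 = -5471/14044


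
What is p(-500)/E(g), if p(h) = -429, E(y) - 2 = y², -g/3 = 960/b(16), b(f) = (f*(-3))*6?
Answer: -143/34 ≈ -4.2059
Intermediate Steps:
b(f) = -18*f (b(f) = -3*f*6 = -18*f)
g = 10 (g = -2880/((-18*16)) = -2880/(-288) = -2880*(-1)/288 = -3*(-10/3) = 10)
E(y) = 2 + y²
p(-500)/E(g) = -429/(2 + 10²) = -429/(2 + 100) = -429/102 = -429*1/102 = -143/34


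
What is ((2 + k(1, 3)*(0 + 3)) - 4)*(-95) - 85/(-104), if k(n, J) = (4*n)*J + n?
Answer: -365475/104 ≈ -3514.2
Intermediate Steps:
k(n, J) = n + 4*J*n (k(n, J) = 4*J*n + n = n + 4*J*n)
((2 + k(1, 3)*(0 + 3)) - 4)*(-95) - 85/(-104) = ((2 + (1*(1 + 4*3))*(0 + 3)) - 4)*(-95) - 85/(-104) = ((2 + (1*(1 + 12))*3) - 4)*(-95) - 85*(-1/104) = ((2 + (1*13)*3) - 4)*(-95) + 85/104 = ((2 + 13*3) - 4)*(-95) + 85/104 = ((2 + 39) - 4)*(-95) + 85/104 = (41 - 4)*(-95) + 85/104 = 37*(-95) + 85/104 = -3515 + 85/104 = -365475/104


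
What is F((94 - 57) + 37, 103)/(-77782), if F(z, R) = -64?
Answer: 32/38891 ≈ 0.00082281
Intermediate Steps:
F((94 - 57) + 37, 103)/(-77782) = -64/(-77782) = -64*(-1/77782) = 32/38891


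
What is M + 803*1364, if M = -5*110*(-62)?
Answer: 1129392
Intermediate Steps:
M = 34100 (M = -550*(-62) = 34100)
M + 803*1364 = 34100 + 803*1364 = 34100 + 1095292 = 1129392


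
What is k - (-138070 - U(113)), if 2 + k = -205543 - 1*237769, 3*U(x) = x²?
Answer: -902963/3 ≈ -3.0099e+5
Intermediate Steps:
U(x) = x²/3
k = -443314 (k = -2 + (-205543 - 1*237769) = -2 + (-205543 - 237769) = -2 - 443312 = -443314)
k - (-138070 - U(113)) = -443314 - (-138070 - 113²/3) = -443314 - (-138070 - 12769/3) = -443314 - 1*(-426979/3) = -443314 + 426979/3 = -902963/3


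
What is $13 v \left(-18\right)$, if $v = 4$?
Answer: $-936$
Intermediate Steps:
$13 v \left(-18\right) = 13 \cdot 4 \left(-18\right) = 52 \left(-18\right) = -936$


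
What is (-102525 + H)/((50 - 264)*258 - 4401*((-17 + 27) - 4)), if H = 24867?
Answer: 12943/13603 ≈ 0.95148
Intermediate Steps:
(-102525 + H)/((50 - 264)*258 - 4401*((-17 + 27) - 4)) = (-102525 + 24867)/((50 - 264)*258 - 4401*((-17 + 27) - 4)) = -77658/(-214*258 - 4401*(10 - 4)) = -77658/(-55212 - 4401*6) = -77658/(-55212 - 26406) = -77658/(-81618) = -77658*(-1/81618) = 12943/13603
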